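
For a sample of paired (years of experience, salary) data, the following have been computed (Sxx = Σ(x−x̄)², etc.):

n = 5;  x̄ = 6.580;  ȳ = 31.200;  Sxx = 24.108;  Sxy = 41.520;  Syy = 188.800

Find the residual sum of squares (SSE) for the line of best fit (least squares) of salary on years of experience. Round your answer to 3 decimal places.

117.292

b = Sxy/Sxx = 41.52/24.108 = 1.722250
SSE = Syy − b·Sxy = 188.8 − 1.722250·41.52 = 117.292185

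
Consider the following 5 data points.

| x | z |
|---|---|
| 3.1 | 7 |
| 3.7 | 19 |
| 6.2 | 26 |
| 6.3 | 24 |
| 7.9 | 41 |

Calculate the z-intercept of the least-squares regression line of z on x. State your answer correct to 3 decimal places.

-8.071

n = 5, Σx = 27.2, Σy = 117, Σxy = 728.3, Σx² = 163.84
Sxx = Σx² − (Σx)²/n = 163.84 − 147.968 = 15.872
Sxy = Σxy − (Σx)(Σy)/n = 728.3 − 636.48 = 91.82
b = Sxy/Sxx = 91.82/15.872 = 5.785030
a = ȳ − b·x̄ = 23.4 − 5.785030·5.44 = -8.070565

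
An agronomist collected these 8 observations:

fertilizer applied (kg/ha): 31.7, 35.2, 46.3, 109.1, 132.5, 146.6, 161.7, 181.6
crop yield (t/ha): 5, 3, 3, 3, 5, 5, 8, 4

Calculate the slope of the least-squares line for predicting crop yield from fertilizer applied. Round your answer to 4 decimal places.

n = 8, Σx = 844.7, Σy = 36, Σxy = 4145.8, Σx² = 114463.69
Sxx = Σx² − (Σx)²/n = 114463.69 − 89189.76125 = 25273.92875
Sxy = Σxy − (Σx)(Σy)/n = 4145.8 − 3801.15 = 344.65
b = Sxy/Sxx = 344.65/25273.92875 = 0.013637

0.0136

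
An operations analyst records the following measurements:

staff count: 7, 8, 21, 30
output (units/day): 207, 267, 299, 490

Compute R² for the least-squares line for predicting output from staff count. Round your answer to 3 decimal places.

0.847

n = 4, Σx = 66, Σy = 1263, Σxy = 24564, Σx² = 1454, Σy² = 443639
Sxx = Σx² − (Σx)²/n = 1454 − 1089 = 365
Sxy = Σxy − (Σx)(Σy)/n = 24564 − 20839.5 = 3724.5
Syy = Σy² − (Σy)²/n = 443639 − 398792.25 = 44846.75
R² = Sxy²/(Sxx·Syy) = (3724.5)²/(365·44846.75) = 0.847446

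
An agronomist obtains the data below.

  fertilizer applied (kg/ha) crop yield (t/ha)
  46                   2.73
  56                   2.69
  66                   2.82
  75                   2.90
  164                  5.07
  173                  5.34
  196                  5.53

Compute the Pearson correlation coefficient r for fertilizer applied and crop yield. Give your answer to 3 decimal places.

0.993

n = 7, Σx = 776, Σy = 27.08, Σxy = 3519.02, Σx² = 110474, Σy² = 115.8528
Sxx = Σx² − (Σx)²/n = 110474 − 86025.142857 = 24448.857143
Sxy = Σxy − (Σx)(Σy)/n = 3519.02 − 3002.011429 = 517.008571
Syy = Σy² − (Σy)²/n = 115.8528 − 104.760914 = 11.091886
r = Sxy/√(Sxx·Syy) = 517.008571/√(271183.929273) = 517.008571/520.753233 = 0.992809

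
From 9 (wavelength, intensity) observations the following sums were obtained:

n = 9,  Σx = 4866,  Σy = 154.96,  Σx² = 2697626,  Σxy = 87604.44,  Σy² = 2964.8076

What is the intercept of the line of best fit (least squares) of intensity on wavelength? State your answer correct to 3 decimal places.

-13.750

Sxx = Σx² − (Σx)²/n = 2697626 − 2630884 = 66742
Sxy = Σxy − (Σx)(Σy)/n = 87604.44 − 83781.706667 = 3822.733333
b = Sxy/Sxx = 3822.733333/66742 = 0.057276
a = ȳ − b·x̄ = 17.217778 − 0.057276·540.666667 = -13.749596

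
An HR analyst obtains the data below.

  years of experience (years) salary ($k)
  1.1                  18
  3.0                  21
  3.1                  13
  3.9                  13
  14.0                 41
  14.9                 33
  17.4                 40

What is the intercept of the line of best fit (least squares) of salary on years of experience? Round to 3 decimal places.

12.120

n = 7, Σx = 57.4, Σy = 179, Σxy = 1935.5, Σx² = 755.8
Sxx = Σx² − (Σx)²/n = 755.8 − 470.68 = 285.12
Sxy = Σxy − (Σx)(Σy)/n = 1935.5 − 1467.8 = 467.7
b = Sxy/Sxx = 467.7/285.12 = 1.640362
a = ȳ − b·x̄ = 25.571429 − 1.640362·8.2 = 12.120461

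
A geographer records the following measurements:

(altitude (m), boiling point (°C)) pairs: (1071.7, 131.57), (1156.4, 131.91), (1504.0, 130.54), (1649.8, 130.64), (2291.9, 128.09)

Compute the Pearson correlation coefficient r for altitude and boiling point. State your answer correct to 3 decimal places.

n = 5, Σx = 7673.8, Σy = 652.75, Σxy = 998975.796, Σx² = 12722463.5, Σy² = 85225.4623
Sxx = Σx² − (Σx)²/n = 12722463.5 − 11777441.288 = 945022.212
Sxy = Σxy − (Σx)(Σy)/n = 998975.796 − 1001814.59 = -2838.794
Syy = Σy² − (Σy)²/n = 85225.4623 − 85216.5125 = 8.9498
r = Sxy/√(Sxx·Syy) = -2838.794/√(8457759.792958) = -2838.794/2908.222789 = -0.976127

-0.976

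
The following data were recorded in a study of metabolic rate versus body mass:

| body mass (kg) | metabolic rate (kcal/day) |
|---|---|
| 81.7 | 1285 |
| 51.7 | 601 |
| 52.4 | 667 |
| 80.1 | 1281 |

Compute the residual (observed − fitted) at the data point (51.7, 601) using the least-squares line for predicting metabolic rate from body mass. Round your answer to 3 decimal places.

n = 4, Σx = 265.9, Σy = 3834, Σxy = 273615.1, Σx² = 18509.55
Sxx = Σx² − (Σx)²/n = 18509.55 − 17675.7025 = 833.8475
Sxy = Σxy − (Σx)(Σy)/n = 273615.1 − 254865.15 = 18749.95
b = Sxy/Sxx = 18749.95/833.8475 = 22.486066
a = ȳ − b·x̄ = 958.5 − 22.486066·66.475 = -536.261244
ŷ(51.7) = -536.261244 + 22.486066·51.7 = 626.268373
residual = y − ŷ = 601 − 626.268373 = -25.268373

-25.268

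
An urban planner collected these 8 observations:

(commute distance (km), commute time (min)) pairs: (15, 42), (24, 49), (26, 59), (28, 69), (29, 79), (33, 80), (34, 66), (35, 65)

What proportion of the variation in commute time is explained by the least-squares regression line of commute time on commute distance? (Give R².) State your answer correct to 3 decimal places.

0.592

n = 8, Σx = 224, Σy = 509, Σxy = 14722, Σx² = 6572, Σy² = 33629
Sxx = Σx² − (Σx)²/n = 6572 − 6272 = 300
Sxy = Σxy − (Σx)(Σy)/n = 14722 − 14252 = 470
Syy = Σy² − (Σy)²/n = 33629 − 32385.125 = 1243.875
R² = Sxy²/(Sxx·Syy) = (470)²/(300·1243.875) = 0.591967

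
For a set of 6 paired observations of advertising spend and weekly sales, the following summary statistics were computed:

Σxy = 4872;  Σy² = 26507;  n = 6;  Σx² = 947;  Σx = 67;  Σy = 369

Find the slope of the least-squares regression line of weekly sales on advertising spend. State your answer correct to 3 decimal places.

3.780

Sxx = Σx² − (Σx)²/n = 947 − 748.166667 = 198.833333
Sxy = Σxy − (Σx)(Σy)/n = 4872 − 4120.5 = 751.5
b = Sxy/Sxx = 751.5/198.833333 = 3.779547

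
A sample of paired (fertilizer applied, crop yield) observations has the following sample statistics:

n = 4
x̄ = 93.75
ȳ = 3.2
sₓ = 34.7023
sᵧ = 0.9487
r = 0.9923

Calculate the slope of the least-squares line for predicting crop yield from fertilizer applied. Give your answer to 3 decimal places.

b = r · sᵧ/sₓ = 0.9923 · 0.9487/34.7023 = 0.027128

0.027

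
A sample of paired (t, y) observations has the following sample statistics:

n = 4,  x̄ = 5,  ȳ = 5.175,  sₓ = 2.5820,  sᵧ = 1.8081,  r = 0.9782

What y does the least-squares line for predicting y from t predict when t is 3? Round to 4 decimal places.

3.8050

b = r · sᵧ/sₓ = 0.9782 · 1.8081/2.582 = 0.685005
a = ȳ − b·x̄ = 5.175 − 0.685005·5 = 1.749974
ŷ(3) = a + b·3 = 1.749974 + 0.685005·3 = 3.804990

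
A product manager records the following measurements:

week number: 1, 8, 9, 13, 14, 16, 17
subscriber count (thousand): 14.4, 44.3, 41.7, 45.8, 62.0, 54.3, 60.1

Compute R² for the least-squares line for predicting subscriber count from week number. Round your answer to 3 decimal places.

n = 7, Σx = 78, Σy = 322.6, Σxy = 4098, Σx² = 1056, Σy² = 16410.88
Sxx = Σx² − (Σx)²/n = 1056 − 869.142857 = 186.857143
Sxy = Σxy − (Σx)(Σy)/n = 4098 − 3594.685714 = 503.314286
Syy = Σy² − (Σy)²/n = 16410.88 − 14867.251429 = 1543.628571
R² = Sxy²/(Sxx·Syy) = (503.314286)²/(186.857143·1543.628571) = 0.878266

0.878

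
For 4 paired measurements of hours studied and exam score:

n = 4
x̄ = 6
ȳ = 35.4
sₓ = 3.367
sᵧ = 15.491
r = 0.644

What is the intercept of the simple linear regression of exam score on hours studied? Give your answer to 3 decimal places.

17.622

b = r · sᵧ/sₓ = 0.644 · 15.491/3.367 = 2.962936
a = ȳ − b·x̄ = 35.4 − 2.962936·6 = 17.622387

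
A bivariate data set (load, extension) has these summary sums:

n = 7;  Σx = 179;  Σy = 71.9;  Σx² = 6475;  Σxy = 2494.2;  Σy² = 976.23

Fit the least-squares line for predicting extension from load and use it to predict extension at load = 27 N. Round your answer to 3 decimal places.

Sxx = Σx² − (Σx)²/n = 6475 − 4577.285714 = 1897.714286
Sxy = Σxy − (Σx)(Σy)/n = 2494.2 − 1838.585714 = 655.614286
b = Sxy/Sxx = 655.614286/1897.714286 = 0.345476
a = ȳ − b·x̄ = 10.271429 − 0.345476·25.571429 = 1.437120
ŷ(27) = a + b·27 = 1.437120 + 0.345476·27 = 10.764965

10.765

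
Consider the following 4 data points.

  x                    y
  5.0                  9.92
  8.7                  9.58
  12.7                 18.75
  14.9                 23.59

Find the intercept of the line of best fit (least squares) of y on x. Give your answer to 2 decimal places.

n = 4, Σx = 41.3, Σy = 61.84, Σxy = 722.562, Σx² = 483.99
Sxx = Σx² − (Σx)²/n = 483.99 − 426.4225 = 57.5675
Sxy = Σxy − (Σx)(Σy)/n = 722.562 − 638.498 = 84.064
b = Sxy/Sxx = 84.064/57.5675 = 1.460268
a = ȳ − b·x̄ = 15.46 − 1.460268·10.325 = 0.382729

0.38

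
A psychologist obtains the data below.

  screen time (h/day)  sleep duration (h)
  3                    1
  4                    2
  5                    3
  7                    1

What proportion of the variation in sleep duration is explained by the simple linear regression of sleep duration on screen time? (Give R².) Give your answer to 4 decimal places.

0.0026

n = 4, Σx = 19, Σy = 7, Σxy = 33, Σx² = 99, Σy² = 15
Sxx = Σx² − (Σx)²/n = 99 − 90.25 = 8.75
Sxy = Σxy − (Σx)(Σy)/n = 33 − 33.25 = -0.25
Syy = Σy² − (Σy)²/n = 15 − 12.25 = 2.75
R² = Sxy²/(Sxx·Syy) = (-0.25)²/(8.75·2.75) = 0.002597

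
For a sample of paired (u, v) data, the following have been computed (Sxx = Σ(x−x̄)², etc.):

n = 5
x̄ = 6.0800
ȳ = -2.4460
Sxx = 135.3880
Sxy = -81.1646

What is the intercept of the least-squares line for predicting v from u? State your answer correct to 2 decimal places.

1.20

b = Sxy/Sxx = -81.1646/135.388 = -0.599496
a = ȳ − b·x̄ = -2.446 − (-0.599496)·6.08 = 1.198937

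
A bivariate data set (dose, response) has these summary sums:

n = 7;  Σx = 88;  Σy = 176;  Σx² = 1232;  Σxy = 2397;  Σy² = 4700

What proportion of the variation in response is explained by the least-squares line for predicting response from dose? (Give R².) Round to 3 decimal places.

Sxx = Σx² − (Σx)²/n = 1232 − 1106.285714 = 125.714286
Sxy = Σxy − (Σx)(Σy)/n = 2397 − 2212.571429 = 184.428571
Syy = Σy² − (Σy)²/n = 4700 − 4425.142857 = 274.857143
R² = Sxy²/(Sxx·Syy) = (184.428571)²/(125.714286·274.857143) = 0.984384

0.984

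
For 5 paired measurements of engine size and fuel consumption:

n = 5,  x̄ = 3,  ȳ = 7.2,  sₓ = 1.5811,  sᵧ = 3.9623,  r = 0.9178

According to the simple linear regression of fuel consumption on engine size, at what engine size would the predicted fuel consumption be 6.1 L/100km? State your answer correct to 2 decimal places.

2.52

b = r · sᵧ/sₓ = 0.9178 · 3.9623/1.5811 = 2.300044
a = ȳ − b·x̄ = 7.2 − 2.300044·3 = 0.299869
Set a + b·x = 6.1: x = (6.1 − 0.299869) / 2.300044 = 2.521748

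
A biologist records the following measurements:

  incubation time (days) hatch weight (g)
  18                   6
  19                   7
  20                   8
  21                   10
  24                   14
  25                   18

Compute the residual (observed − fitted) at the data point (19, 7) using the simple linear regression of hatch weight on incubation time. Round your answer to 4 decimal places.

n = 6, Σx = 127, Σy = 63, Σxy = 1397, Σx² = 2727
Sxx = Σx² − (Σx)²/n = 2727 − 2688.166667 = 38.833333
Sxy = Σxy − (Σx)(Σy)/n = 1397 − 1333.5 = 63.5
b = Sxy/Sxx = 63.5/38.833333 = 1.635193
a = ȳ − b·x̄ = 10.5 − 1.635193·21.166667 = -24.111588
ŷ(19) = -24.111588 + 1.635193·19 = 6.957082
residual = y − ŷ = 7 − 6.957082 = 0.042918

0.0429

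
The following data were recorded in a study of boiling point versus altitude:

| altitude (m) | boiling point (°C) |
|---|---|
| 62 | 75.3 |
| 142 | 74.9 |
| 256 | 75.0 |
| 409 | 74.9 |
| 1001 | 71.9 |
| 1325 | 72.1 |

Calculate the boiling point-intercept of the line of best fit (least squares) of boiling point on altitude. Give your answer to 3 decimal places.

n = 6, Σx = 3195, Σy = 444.1, Σxy = 232642.9, Σx² = 3014451
Sxx = Σx² − (Σx)²/n = 3014451 − 1701337.5 = 1313113.5
Sxy = Σxy − (Σx)(Σy)/n = 232642.9 − 236483.25 = -3840.35
b = Sxy/Sxx = -3840.35/1313113.5 = -0.002925
a = ȳ − b·x̄ = 74.016667 − (-0.002925)·532.5 = 75.574024

75.574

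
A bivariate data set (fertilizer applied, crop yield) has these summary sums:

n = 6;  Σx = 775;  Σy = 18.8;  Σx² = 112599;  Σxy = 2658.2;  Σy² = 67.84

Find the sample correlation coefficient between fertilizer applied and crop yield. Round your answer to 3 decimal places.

0.688

Sxx = Σx² − (Σx)²/n = 112599 − 100104.166667 = 12494.833333
Sxy = Σxy − (Σx)(Σy)/n = 2658.2 − 2428.333333 = 229.866667
Syy = Σy² − (Σy)²/n = 67.84 − 58.906667 = 8.933333
r = Sxy/√(Sxx·Syy) = 229.866667/√(111620.511111) = 229.866667/334.096560 = 0.688025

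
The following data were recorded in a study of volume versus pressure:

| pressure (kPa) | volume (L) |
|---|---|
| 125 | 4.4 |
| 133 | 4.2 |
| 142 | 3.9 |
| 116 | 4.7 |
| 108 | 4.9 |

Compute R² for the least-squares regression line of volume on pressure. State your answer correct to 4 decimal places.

0.9976

n = 5, Σx = 624, Σy = 22.1, Σxy = 2736.8, Σx² = 78598, Σy² = 98.31
Sxx = Σx² − (Σx)²/n = 78598 − 77875.2 = 722.8
Sxy = Σxy − (Σx)(Σy)/n = 2736.8 − 2758.08 = -21.28
Syy = Σy² − (Σy)²/n = 98.31 − 97.682 = 0.628
R² = Sxy²/(Sxx·Syy) = (-21.28)²/(722.8·0.628) = 0.997621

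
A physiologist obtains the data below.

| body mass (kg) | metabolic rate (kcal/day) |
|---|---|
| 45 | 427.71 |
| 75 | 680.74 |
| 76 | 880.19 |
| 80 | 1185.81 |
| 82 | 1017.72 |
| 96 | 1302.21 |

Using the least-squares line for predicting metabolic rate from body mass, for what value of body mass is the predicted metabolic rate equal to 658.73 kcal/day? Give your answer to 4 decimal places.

61.0118

n = 6, Σx = 454, Σy = 5494.38, Σxy = 440526.89, Σx² = 35766
Sxx = Σx² − (Σx)²/n = 35766 − 34352.666667 = 1413.333333
Sxy = Σxy − (Σx)(Σy)/n = 440526.89 − 415741.42 = 24785.47
b = Sxy/Sxx = 24785.47/1413.333333 = 17.536889
a = ȳ − b·x̄ = 915.73 − 17.536889·75.666667 = -411.227946
Set a + b·x = 658.73: x = (658.73 − (-411.227946)) / 17.536889 = 61.011844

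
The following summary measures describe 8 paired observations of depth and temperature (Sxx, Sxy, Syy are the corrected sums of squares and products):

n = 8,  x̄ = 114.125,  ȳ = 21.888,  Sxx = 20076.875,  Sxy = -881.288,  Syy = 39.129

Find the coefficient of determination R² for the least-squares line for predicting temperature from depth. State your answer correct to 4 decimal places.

0.9886

R² = Sxy²/(Sxx·Syy) = (-881.288)²/(20076.875·39.129) = 0.988646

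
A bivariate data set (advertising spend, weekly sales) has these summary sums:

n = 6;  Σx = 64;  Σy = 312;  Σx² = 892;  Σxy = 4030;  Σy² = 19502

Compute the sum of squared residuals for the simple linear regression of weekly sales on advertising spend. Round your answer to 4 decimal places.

923.8408

Sxx = Σx² − (Σx)²/n = 892 − 682.666667 = 209.333333
Sxy = Σxy − (Σx)(Σy)/n = 4030 − 3328 = 702
Syy = Σy² − (Σy)²/n = 19502 − 16224 = 3278
b = Sxy/Sxx = 702/209.333333 = 3.353503
SSE = Syy − b·Sxy = 3278 − 3.353503·702 = 923.840764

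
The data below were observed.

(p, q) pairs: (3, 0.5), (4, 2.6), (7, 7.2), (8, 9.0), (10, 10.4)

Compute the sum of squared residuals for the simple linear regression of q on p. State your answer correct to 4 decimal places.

1.5568

n = 5, Σx = 32, Σy = 29.7, Σxy = 238.3, Σx² = 238, Σy² = 248.01
Sxx = Σx² − (Σx)²/n = 238 − 204.8 = 33.2
Sxy = Σxy − (Σx)(Σy)/n = 238.3 − 190.08 = 48.22
Syy = Σy² − (Σy)²/n = 248.01 − 176.418 = 71.592
b = Sxy/Sxx = 48.22/33.2 = 1.452410
SSE = Syy − b·Sxy = 71.592 − 1.452410·48.22 = 1.556807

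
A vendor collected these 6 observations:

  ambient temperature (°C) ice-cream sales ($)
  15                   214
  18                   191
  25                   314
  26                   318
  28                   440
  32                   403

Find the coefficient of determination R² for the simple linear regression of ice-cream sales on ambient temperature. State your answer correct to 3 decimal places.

n = 6, Σx = 144, Σy = 1880, Σxy = 47982, Σx² = 3658, Σy² = 638006
Sxx = Σx² − (Σx)²/n = 3658 − 3456 = 202
Sxy = Σxy − (Σx)(Σy)/n = 47982 − 45120 = 2862
Syy = Σy² − (Σy)²/n = 638006 − 589066.666667 = 48939.333333
R² = Sxy²/(Sxx·Syy) = (2862)²/(202·48939.333333) = 0.828571

0.829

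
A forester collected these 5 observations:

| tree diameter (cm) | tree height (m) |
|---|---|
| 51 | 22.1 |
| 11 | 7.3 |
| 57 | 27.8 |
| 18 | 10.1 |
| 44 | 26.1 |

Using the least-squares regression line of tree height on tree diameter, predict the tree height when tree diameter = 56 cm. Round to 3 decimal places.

n = 5, Σx = 181, Σy = 93.4, Σxy = 4122.2, Σx² = 8231
Sxx = Σx² − (Σx)²/n = 8231 − 6552.2 = 1678.8
Sxy = Σxy − (Σx)(Σy)/n = 4122.2 − 3381.08 = 741.12
b = Sxy/Sxx = 741.12/1678.8 = 0.441458
a = ȳ − b·x̄ = 18.68 − 0.441458·36.2 = 2.699214
ŷ(56) = a + b·56 = 2.699214 + 0.441458·56 = 27.420872

27.421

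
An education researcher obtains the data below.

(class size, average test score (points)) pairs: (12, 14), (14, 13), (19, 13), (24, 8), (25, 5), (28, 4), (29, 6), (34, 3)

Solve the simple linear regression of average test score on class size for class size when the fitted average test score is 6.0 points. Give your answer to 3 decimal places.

27.187

n = 8, Σx = 185, Σy = 66, Σxy = 1302, Σx² = 4683
Sxx = Σx² − (Σx)²/n = 4683 − 4278.125 = 404.875
Sxy = Σxy − (Σx)(Σy)/n = 1302 − 1526.25 = -224.25
b = Sxy/Sxx = -224.25/404.875 = -0.553875
a = ȳ − b·x̄ = 8.25 − (-0.553875)·23.125 = 21.058351
Set a + b·x = 6.0: x = (6.0 − 21.058351) / (-0.553875) = 27.187291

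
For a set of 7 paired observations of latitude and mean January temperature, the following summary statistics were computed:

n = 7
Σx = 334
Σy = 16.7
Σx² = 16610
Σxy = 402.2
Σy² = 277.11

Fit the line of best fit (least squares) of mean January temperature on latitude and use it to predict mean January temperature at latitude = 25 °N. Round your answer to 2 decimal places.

Sxx = Σx² − (Σx)²/n = 16610 − 15936.571429 = 673.428571
Sxy = Σxy − (Σx)(Σy)/n = 402.2 − 796.828571 = -394.628571
b = Sxy/Sxx = -394.628571/673.428571 = -0.585999
a = ȳ − b·x̄ = 2.385714 − (-0.585999)·47.714286 = 30.346245
ŷ(25) = a + b·25 = 30.346245 + (-0.585999)·25 = 15.696266

15.70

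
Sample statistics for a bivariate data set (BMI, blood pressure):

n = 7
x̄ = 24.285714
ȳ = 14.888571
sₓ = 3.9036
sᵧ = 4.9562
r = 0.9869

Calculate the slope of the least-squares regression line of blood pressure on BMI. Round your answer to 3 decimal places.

b = r · sᵧ/sₓ = 0.9869 · 4.9562/3.9036 = 1.253016

1.253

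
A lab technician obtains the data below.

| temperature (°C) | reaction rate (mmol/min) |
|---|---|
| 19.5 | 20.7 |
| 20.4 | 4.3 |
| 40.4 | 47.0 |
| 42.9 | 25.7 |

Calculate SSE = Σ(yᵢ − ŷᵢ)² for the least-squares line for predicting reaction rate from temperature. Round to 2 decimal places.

n = 4, Σx = 123.2, Σy = 97.7, Σxy = 3492.7, Σx² = 4268.98, Σy² = 3316.47
Sxx = Σx² − (Σx)²/n = 4268.98 − 3794.56 = 474.42
Sxy = Σxy − (Σx)(Σy)/n = 3492.7 − 3009.16 = 483.54
Syy = Σy² − (Σy)²/n = 3316.47 − 2386.3225 = 930.1475
b = Sxy/Sxx = 483.54/474.42 = 1.019223
SSE = Syy − b·Sxy = 930.1475 − 1.019223·483.54 = 437.312182

437.31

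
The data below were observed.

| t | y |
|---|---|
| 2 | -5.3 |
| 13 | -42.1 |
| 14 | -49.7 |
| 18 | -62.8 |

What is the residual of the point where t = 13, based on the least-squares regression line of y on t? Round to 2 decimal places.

n = 4, Σx = 47, Σy = -159.9, Σxy = -2384.1, Σx² = 693
Sxx = Σx² − (Σx)²/n = 693 − 552.25 = 140.75
Sxy = Σxy − (Σx)(Σy)/n = -2384.1 − (-1878.825) = -505.275
b = Sxy/Sxx = -505.275/140.75 = -3.589876
a = ȳ − b·x̄ = -39.975 − (-3.589876)·11.75 = 2.206039
ŷ(13) = 2.206039 + (-3.589876)·13 = -44.462345
residual = y − ŷ = -42.1 − (-44.462345) = 2.362345

2.36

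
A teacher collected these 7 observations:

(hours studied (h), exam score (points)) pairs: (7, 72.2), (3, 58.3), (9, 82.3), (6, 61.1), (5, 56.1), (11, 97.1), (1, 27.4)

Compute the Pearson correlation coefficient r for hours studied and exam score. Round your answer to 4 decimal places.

n = 7, Σx = 42, Σy = 454.5, Σxy = 3163.6, Σx² = 322, Σy² = 32444.61
Sxx = Σx² − (Σx)²/n = 322 − 252 = 70
Sxy = Σxy − (Σx)(Σy)/n = 3163.6 − 2727 = 436.6
Syy = Σy² − (Σy)²/n = 32444.61 − 29510.035714 = 2934.574286
r = Sxy/√(Sxx·Syy) = 436.6/√(205420.2) = 436.6/453.233053 = 0.963301

0.9633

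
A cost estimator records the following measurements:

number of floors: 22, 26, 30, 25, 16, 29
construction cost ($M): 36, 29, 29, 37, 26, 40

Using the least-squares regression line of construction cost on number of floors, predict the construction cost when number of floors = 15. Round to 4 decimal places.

n = 6, Σx = 148, Σy = 197, Σxy = 4917, Σx² = 3782
Sxx = Σx² − (Σx)²/n = 3782 − 3650.666667 = 131.333333
Sxy = Σxy − (Σx)(Σy)/n = 4917 − 4859.333333 = 57.666667
b = Sxy/Sxx = 57.666667/131.333333 = 0.439086
a = ȳ − b·x̄ = 32.833333 − 0.439086·24.666667 = 22.002538
ŷ(15) = a + b·15 = 22.002538 + 0.439086·15 = 28.588832

28.5888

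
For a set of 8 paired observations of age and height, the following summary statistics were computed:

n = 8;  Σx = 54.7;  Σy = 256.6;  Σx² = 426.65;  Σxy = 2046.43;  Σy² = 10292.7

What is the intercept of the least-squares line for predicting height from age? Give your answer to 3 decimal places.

-5.845

Sxx = Σx² − (Σx)²/n = 426.65 − 374.01125 = 52.63875
Sxy = Σxy − (Σx)(Σy)/n = 2046.43 − 1754.5025 = 291.9275
b = Sxy/Sxx = 291.9275/52.63875 = 5.545867
a = ȳ − b·x̄ = 32.075 − 5.545867·6.8375 = -5.844865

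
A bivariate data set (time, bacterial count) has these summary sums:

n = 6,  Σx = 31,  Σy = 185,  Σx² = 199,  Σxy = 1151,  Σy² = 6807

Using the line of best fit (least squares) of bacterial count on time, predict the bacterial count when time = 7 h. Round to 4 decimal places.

Sxx = Σx² − (Σx)²/n = 199 − 160.166667 = 38.833333
Sxy = Σxy − (Σx)(Σy)/n = 1151 − 955.833333 = 195.166667
b = Sxy/Sxx = 195.166667/38.833333 = 5.025751
a = ȳ − b·x̄ = 30.833333 − 5.025751·5.166667 = 4.866953
ŷ(7) = a + b·7 = 4.866953 + 5.025751·7 = 40.047210

40.0472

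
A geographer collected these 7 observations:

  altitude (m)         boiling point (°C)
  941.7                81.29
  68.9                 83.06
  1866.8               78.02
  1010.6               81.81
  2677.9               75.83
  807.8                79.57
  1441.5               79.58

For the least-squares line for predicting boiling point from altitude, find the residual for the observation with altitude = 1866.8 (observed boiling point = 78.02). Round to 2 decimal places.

-0.20

n = 7, Σx = 8815.2, Σy = 559.16, Σxy = 692654.922, Σx² = 15299412.2
Sxx = Σx² − (Σx)²/n = 15299412.2 − 11101107.291429 = 4198304.908571
Sxy = Σxy − (Σx)(Σy)/n = 692654.922 − 704158.176 = -11503.254
b = Sxy/Sxx = -11503.254/4198304.908571 = -0.002740
a = ȳ − b·x̄ = 79.88 − (-0.002740)·1259.314286 = 83.330491
ŷ(1866.8) = 83.330491 + (-0.002740)·1866.8 = 78.215504
residual = y − ŷ = 78.02 − 78.215504 = -0.195504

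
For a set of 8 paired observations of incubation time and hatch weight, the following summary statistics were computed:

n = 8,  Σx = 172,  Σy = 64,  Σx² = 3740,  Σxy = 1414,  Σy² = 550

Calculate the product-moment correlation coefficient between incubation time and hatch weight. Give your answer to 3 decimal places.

Sxx = Σx² − (Σx)²/n = 3740 − 3698 = 42
Sxy = Σxy − (Σx)(Σy)/n = 1414 − 1376 = 38
Syy = Σy² − (Σy)²/n = 550 − 512 = 38
r = Sxy/√(Sxx·Syy) = 38/√(1596) = 38/39.949969 = 0.951190

0.951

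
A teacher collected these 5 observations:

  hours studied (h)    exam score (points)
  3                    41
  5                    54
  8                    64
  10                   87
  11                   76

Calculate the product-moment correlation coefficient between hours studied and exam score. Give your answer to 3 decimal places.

n = 5, Σx = 37, Σy = 322, Σxy = 2611, Σx² = 319, Σy² = 22038
Sxx = Σx² − (Σx)²/n = 319 − 273.8 = 45.2
Sxy = Σxy − (Σx)(Σy)/n = 2611 − 2382.8 = 228.2
Syy = Σy² − (Σy)²/n = 22038 − 20736.8 = 1301.2
r = Sxy/√(Sxx·Syy) = 228.2/√(58814.24) = 228.2/242.516474 = 0.940967

0.941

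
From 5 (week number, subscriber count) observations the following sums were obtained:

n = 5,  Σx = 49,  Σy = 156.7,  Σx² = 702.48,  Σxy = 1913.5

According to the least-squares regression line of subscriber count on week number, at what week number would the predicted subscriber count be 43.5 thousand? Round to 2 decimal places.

Sxx = Σx² − (Σx)²/n = 702.48 − 480.2 = 222.28
Sxy = Σxy − (Σx)(Σy)/n = 1913.5 − 1535.66 = 377.84
b = Sxy/Sxx = 377.84/222.28 = 1.699838
a = ȳ − b·x̄ = 31.34 − 1.699838·9.8 = 14.681587
Set a + b·x = 43.5: x = (43.5 − 14.681587) / 1.699838 = 16.953623

16.95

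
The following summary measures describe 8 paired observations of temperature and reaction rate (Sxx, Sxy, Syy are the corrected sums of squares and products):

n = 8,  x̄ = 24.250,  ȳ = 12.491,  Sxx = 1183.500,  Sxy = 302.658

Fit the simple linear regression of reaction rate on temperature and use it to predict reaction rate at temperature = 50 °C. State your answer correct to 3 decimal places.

19.076

b = Sxy/Sxx = 302.658/1183.5 = 0.255731
a = ȳ − b·x̄ = 12.491 − 0.255731·24.25 = 6.289516
ŷ(50) = a + b·50 = 6.289516 + 0.255731·50 = 19.076081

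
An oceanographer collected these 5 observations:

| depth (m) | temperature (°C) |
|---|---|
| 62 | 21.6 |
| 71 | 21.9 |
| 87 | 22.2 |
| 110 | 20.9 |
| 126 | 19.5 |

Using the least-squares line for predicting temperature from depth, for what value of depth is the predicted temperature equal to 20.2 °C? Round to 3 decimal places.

n = 5, Σx = 456, Σy = 106.1, Σxy = 9581.5, Σx² = 44430
Sxx = Σx² − (Σx)²/n = 44430 − 41587.2 = 2842.8
Sxy = Σxy − (Σx)(Σy)/n = 9581.5 − 9676.32 = -94.82
b = Sxy/Sxx = -94.82/2842.8 = -0.033354
a = ȳ − b·x̄ = 21.22 − (-0.033354)·91.2 = 24.261925
Set a + b·x = 20.2: x = (20.2 − 24.261925) / (-0.033354) = 121.780637

121.781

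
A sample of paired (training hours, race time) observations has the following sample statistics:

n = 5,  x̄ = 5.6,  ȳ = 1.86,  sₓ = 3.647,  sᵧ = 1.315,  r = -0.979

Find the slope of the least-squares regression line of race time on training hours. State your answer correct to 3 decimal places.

b = r · sᵧ/sₓ = -0.979 · 1.315/3.647 = -0.352998

-0.353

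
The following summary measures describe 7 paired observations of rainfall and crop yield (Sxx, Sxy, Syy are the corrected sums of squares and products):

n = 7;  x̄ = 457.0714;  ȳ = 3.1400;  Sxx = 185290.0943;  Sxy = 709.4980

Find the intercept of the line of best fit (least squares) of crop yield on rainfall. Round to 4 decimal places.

1.3898

b = Sxy/Sxx = 709.498/185290.0943 = 0.003829
a = ȳ − b·x̄ = 3.14 − 0.003829·457.0714 = 1.389819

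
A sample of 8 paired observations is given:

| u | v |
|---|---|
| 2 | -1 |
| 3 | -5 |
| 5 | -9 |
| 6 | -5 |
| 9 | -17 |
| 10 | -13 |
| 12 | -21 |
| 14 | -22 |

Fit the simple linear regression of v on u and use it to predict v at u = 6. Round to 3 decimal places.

n = 8, Σx = 61, Σy = -93, Σxy = -935, Σx² = 595
Sxx = Σx² − (Σx)²/n = 595 − 465.125 = 129.875
Sxy = Σxy − (Σx)(Σy)/n = -935 − (-709.125) = -225.875
b = Sxy/Sxx = -225.875/129.875 = -1.739172
a = ȳ − b·x̄ = -11.625 − (-1.739172)·7.625 = 1.636189
ŷ(6) = a + b·6 = 1.636189 + (-1.739172)·6 = -8.798845

-8.799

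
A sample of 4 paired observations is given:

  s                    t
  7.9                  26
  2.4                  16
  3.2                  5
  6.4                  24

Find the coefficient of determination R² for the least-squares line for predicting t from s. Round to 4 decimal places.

0.6518

n = 4, Σx = 19.9, Σy = 71, Σxy = 413.4, Σx² = 119.37, Σy² = 1533
Sxx = Σx² − (Σx)²/n = 119.37 − 99.0025 = 20.3675
Sxy = Σxy − (Σx)(Σy)/n = 413.4 − 353.225 = 60.175
Syy = Σy² − (Σy)²/n = 1533 − 1260.25 = 272.75
R² = Sxy²/(Sxx·Syy) = (60.175)²/(20.3675·272.75) = 0.651823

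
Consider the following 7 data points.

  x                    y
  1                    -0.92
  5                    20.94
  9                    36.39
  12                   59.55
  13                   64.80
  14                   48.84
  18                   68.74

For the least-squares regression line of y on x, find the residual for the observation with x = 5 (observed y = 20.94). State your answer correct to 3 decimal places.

n = 7, Σx = 72, Σy = 298.34, Σxy = 3909.37, Σx² = 940
Sxx = Σx² − (Σx)²/n = 940 − 740.571429 = 199.428571
Sxy = Σxy − (Σx)(Σy)/n = 3909.37 − 3068.64 = 840.73
b = Sxy/Sxx = 840.73/199.428571 = 4.215695
a = ȳ − b·x̄ = 42.62 − 4.215695·10.285714 = -0.741433
ŷ(5) = -0.741433 + 4.215695·5 = 20.337042
residual = y − ŷ = 20.94 − 20.337042 = 0.602958

0.603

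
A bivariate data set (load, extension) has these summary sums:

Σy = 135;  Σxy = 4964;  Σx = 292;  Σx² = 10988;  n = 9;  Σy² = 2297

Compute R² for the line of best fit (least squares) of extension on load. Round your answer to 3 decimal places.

Sxx = Σx² − (Σx)²/n = 10988 − 9473.777778 = 1514.222222
Sxy = Σxy − (Σx)(Σy)/n = 4964 − 4380 = 584
Syy = Σy² − (Σy)²/n = 2297 − 2025 = 272
R² = Sxy²/(Sxx·Syy) = (584)²/(1514.222222·272) = 0.828070

0.828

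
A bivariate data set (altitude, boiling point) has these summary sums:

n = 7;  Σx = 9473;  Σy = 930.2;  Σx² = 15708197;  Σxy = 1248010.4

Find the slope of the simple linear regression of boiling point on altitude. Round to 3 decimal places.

Sxx = Σx² − (Σx)²/n = 15708197 − 12819675.571429 = 2888521.428571
Sxy = Σxy − (Σx)(Σy)/n = 1248010.4 − 1258826.371429 = -10815.971429
b = Sxy/Sxx = -10815.971429/2888521.428571 = -0.003744

-0.004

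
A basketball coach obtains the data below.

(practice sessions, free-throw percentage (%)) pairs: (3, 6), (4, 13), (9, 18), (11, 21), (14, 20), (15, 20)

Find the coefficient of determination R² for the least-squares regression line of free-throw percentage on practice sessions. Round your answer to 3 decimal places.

0.776

n = 6, Σx = 56, Σy = 98, Σxy = 1043, Σx² = 648, Σy² = 1770
Sxx = Σx² − (Σx)²/n = 648 − 522.666667 = 125.333333
Sxy = Σxy − (Σx)(Σy)/n = 1043 − 914.666667 = 128.333333
Syy = Σy² − (Σy)²/n = 1770 − 1600.666667 = 169.333333
R² = Sxy²/(Sxx·Syy) = (128.333333)²/(125.333333·169.333333) = 0.776015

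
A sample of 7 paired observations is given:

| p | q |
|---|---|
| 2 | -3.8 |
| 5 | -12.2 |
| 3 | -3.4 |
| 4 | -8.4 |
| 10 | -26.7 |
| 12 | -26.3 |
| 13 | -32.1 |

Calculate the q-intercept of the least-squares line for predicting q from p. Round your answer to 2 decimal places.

n = 7, Σx = 49, Σy = -112.9, Σxy = -1112.3, Σx² = 467
Sxx = Σx² − (Σx)²/n = 467 − 343 = 124
Sxy = Σxy − (Σx)(Σy)/n = -1112.3 − (-790.3) = -322
b = Sxy/Sxx = -322/124 = -2.596774
a = ȳ − b·x̄ = -16.128571 − (-2.596774)·7 = 2.048848

2.05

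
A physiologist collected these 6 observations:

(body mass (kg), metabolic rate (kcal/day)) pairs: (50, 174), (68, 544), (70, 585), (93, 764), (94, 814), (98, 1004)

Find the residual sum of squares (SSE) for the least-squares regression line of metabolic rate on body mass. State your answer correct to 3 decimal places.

n = 6, Σx = 473, Σy = 3885, Σxy = 332602, Σx² = 39113, Σy² = 2922745
Sxx = Σx² − (Σx)²/n = 39113 − 37288.166667 = 1824.833333
Sxy = Σxy − (Σx)(Σy)/n = 332602 − 306267.5 = 26334.5
Syy = Σy² − (Σy)²/n = 2922745 − 2515537.5 = 407207.5
b = Sxy/Sxx = 26334.5/1824.833333 = 14.431181
SSE = Syy − b·Sxy = 407207.5 − 14.431181·26334.5 = 27169.565805

27169.566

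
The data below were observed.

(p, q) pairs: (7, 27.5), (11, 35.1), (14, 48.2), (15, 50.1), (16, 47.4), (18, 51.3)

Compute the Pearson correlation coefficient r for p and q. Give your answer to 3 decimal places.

n = 6, Σx = 81, Σy = 259.6, Σxy = 3686.7, Σx² = 1171, Σy² = 11699.96
Sxx = Σx² − (Σx)²/n = 1171 − 1093.5 = 77.5
Sxy = Σxy − (Σx)(Σy)/n = 3686.7 − 3504.6 = 182.1
Syy = Σy² − (Σy)²/n = 11699.96 − 11232.026667 = 467.933333
r = Sxy/√(Sxx·Syy) = 182.1/√(36264.833333) = 182.1/190.433278 = 0.956240

0.956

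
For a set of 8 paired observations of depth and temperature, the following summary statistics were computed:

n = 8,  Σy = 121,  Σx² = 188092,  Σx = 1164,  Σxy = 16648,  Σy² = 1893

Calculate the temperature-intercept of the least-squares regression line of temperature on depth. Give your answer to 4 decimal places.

Sxx = Σx² − (Σx)²/n = 188092 − 169362 = 18730
Sxy = Σxy − (Σx)(Σy)/n = 16648 − 17605.5 = -957.5
b = Sxy/Sxx = -957.5/18730 = -0.051121
a = ȳ − b·x̄ = 15.125 − (-0.051121)·145.5 = 22.563134

22.5631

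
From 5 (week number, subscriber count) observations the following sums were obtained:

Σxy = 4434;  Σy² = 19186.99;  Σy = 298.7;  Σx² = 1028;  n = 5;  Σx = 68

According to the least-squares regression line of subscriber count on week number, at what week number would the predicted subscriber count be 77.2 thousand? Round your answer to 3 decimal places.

18.448

Sxx = Σx² − (Σx)²/n = 1028 − 924.8 = 103.2
Sxy = Σxy − (Σx)(Σy)/n = 4434 − 4062.32 = 371.68
b = Sxy/Sxx = 371.68/103.2 = 3.601550
a = ȳ − b·x̄ = 59.74 − 3.601550·13.6 = 10.758915
Set a + b·x = 77.2: x = (77.2 − 10.758915) / 3.601550 = 18.447912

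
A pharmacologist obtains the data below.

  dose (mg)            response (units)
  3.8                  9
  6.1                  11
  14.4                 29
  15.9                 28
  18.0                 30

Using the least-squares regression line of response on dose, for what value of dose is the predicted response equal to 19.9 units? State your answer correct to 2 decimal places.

10.72

n = 5, Σx = 58.2, Σy = 107, Σxy = 1504.1, Σx² = 835.82
Sxx = Σx² − (Σx)²/n = 835.82 − 677.448 = 158.372
Sxy = Σxy − (Σx)(Σy)/n = 1504.1 − 1245.48 = 258.62
b = Sxy/Sxx = 258.62/158.372 = 1.632991
a = ȳ − b·x̄ = 21.4 − 1.632991·11.64 = 2.391988
Set a + b·x = 19.9: x = (19.9 − 2.391988) / 1.632991 = 10.721440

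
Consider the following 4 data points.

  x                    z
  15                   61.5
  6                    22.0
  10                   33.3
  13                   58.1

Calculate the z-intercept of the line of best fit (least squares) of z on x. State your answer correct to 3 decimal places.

-8.621

n = 4, Σx = 44, Σy = 174.9, Σxy = 2142.8, Σx² = 530
Sxx = Σx² − (Σx)²/n = 530 − 484 = 46
Sxy = Σxy − (Σx)(Σy)/n = 2142.8 − 1923.9 = 218.9
b = Sxy/Sxx = 218.9/46 = 4.758696
a = ȳ − b·x̄ = 43.725 − 4.758696·11 = -8.620652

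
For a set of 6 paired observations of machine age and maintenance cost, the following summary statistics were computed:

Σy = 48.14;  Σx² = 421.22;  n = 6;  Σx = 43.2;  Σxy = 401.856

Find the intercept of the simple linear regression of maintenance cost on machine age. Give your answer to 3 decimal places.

Sxx = Σx² − (Σx)²/n = 421.22 − 311.04 = 110.18
Sxy = Σxy − (Σx)(Σy)/n = 401.856 − 346.608 = 55.248
b = Sxy/Sxx = 55.248/110.18 = 0.501434
a = ȳ − b·x̄ = 8.023333 − 0.501434·7.2 = 4.413008

4.413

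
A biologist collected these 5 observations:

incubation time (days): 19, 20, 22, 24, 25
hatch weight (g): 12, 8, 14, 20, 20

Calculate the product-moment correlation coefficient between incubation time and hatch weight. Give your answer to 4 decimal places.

0.9025

n = 5, Σx = 110, Σy = 74, Σxy = 1676, Σx² = 2446, Σy² = 1204
Sxx = Σx² − (Σx)²/n = 2446 − 2420 = 26
Sxy = Σxy − (Σx)(Σy)/n = 1676 − 1628 = 48
Syy = Σy² − (Σy)²/n = 1204 − 1095.2 = 108.8
r = Sxy/√(Sxx·Syy) = 48/√(2828.8) = 48/53.186464 = 0.902485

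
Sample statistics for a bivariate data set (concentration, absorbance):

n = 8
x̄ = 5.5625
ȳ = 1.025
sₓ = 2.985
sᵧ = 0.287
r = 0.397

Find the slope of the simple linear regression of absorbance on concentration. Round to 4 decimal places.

0.0382

b = r · sᵧ/sₓ = 0.397 · 0.287/2.985 = 0.038171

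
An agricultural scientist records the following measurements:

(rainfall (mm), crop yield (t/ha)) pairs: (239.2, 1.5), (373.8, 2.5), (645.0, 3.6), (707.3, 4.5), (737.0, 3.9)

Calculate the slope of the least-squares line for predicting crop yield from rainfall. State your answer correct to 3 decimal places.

n = 5, Σx = 2702.3, Σy = 16, Σxy = 9672.45, Σx² = 1656410.37
Sxx = Σx² − (Σx)²/n = 1656410.37 − 1460485.058 = 195925.312
Sxy = Σxy − (Σx)(Σy)/n = 9672.45 − 8647.36 = 1025.09
b = Sxy/Sxx = 1025.09/195925.312 = 0.005232

0.005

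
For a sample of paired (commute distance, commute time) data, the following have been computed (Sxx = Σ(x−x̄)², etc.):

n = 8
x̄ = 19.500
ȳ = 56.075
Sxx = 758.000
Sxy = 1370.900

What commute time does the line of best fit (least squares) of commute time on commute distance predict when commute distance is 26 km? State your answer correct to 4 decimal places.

b = Sxy/Sxx = 1370.9/758 = 1.808575
a = ȳ − b·x̄ = 56.075 − 1.808575·19.5 = 20.807784
ŷ(26) = a + b·26 = 20.807784 + 1.808575·26 = 67.830739

67.8307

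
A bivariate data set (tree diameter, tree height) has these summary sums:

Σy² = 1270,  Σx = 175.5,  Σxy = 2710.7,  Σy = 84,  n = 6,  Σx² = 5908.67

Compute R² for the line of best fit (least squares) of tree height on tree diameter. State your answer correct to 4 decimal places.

Sxx = Σx² − (Σx)²/n = 5908.67 − 5133.375 = 775.295
Sxy = Σxy − (Σx)(Σy)/n = 2710.7 − 2457 = 253.7
Syy = Σy² − (Σy)²/n = 1270 − 1176 = 94
R² = Sxy²/(Sxx·Syy) = (253.7)²/(775.295·94) = 0.883174

0.8832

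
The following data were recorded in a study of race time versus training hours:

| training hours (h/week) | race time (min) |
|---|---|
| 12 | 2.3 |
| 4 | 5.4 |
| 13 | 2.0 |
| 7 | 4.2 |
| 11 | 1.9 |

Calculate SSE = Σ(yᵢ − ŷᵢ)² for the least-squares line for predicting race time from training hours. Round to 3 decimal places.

0.508

n = 5, Σx = 47, Σy = 15.8, Σxy = 125.5, Σx² = 499, Σy² = 59.7
Sxx = Σx² − (Σx)²/n = 499 − 441.8 = 57.2
Sxy = Σxy − (Σx)(Σy)/n = 125.5 − 148.52 = -23.02
Syy = Σy² − (Σy)²/n = 59.7 − 49.928 = 9.772
b = Sxy/Sxx = -23.02/57.2 = -0.402448
SSE = Syy − b·Sxy = 9.772 − (-0.402448)·(-23.02) = 0.507657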